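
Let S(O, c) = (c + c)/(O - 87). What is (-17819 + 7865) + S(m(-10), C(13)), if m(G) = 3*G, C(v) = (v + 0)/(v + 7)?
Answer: -895861/90 ≈ -9954.0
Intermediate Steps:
C(v) = v/(7 + v)
S(O, c) = 2*c/(-87 + O) (S(O, c) = (2*c)/(-87 + O) = 2*c/(-87 + O))
(-17819 + 7865) + S(m(-10), C(13)) = (-17819 + 7865) + 2*(13/(7 + 13))/(-87 + 3*(-10)) = -9954 + 2*(13/20)/(-87 - 30) = -9954 + 2*(13*(1/20))/(-117) = -9954 + 2*(13/20)*(-1/117) = -9954 - 1/90 = -895861/90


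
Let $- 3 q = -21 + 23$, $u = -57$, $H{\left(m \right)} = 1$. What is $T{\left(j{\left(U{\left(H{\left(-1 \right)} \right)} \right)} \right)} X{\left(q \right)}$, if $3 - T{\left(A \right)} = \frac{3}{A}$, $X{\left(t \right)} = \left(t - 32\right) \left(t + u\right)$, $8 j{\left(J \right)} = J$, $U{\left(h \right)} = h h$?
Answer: $- \frac{118678}{3} \approx -39559.0$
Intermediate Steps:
$U{\left(h \right)} = h^{2}$
$j{\left(J \right)} = \frac{J}{8}$
$q = - \frac{2}{3}$ ($q = - \frac{-21 + 23}{3} = \left(- \frac{1}{3}\right) 2 = - \frac{2}{3} \approx -0.66667$)
$X{\left(t \right)} = \left(-57 + t\right) \left(-32 + t\right)$ ($X{\left(t \right)} = \left(t - 32\right) \left(t - 57\right) = \left(-32 + t\right) \left(-57 + t\right) = \left(-57 + t\right) \left(-32 + t\right)$)
$T{\left(A \right)} = 3 - \frac{3}{A}$
$T{\left(j{\left(U{\left(H{\left(-1 \right)} \right)} \right)} \right)} X{\left(q \right)} = \left(3 - \frac{3}{\frac{1}{8} \cdot 1^{2}}\right) \left(1824 + \left(- \frac{2}{3}\right)^{2} - - \frac{178}{3}\right) = \left(3 - \frac{3}{\frac{1}{8} \cdot 1}\right) \left(1824 + \frac{4}{9} + \frac{178}{3}\right) = \left(3 - 3 \frac{1}{\frac{1}{8}}\right) \frac{16954}{9} = \left(3 - 24\right) \frac{16954}{9} = \left(-21\right) \frac{16954}{9} = - \frac{118678}{3}$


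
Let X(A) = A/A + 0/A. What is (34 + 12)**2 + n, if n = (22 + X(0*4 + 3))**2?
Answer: 2645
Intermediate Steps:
X(A) = 1 (X(A) = 1 + 0 = 1)
n = 529 (n = (22 + 1)**2 = 23**2 = 529)
(34 + 12)**2 + n = (34 + 12)**2 + 529 = 46**2 + 529 = 2116 + 529 = 2645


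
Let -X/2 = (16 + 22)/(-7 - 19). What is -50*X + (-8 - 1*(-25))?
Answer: -1679/13 ≈ -129.15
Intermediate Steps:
X = 38/13 (X = -2*(16 + 22)/(-7 - 19) = -76/(-26) = -76*(-1)/26 = -2*(-19/13) = 38/13 ≈ 2.9231)
-50*X + (-8 - 1*(-25)) = -50*38/13 + (-8 - 1*(-25)) = -1900/13 + (-8 + 25) = -1900/13 + 17 = -1679/13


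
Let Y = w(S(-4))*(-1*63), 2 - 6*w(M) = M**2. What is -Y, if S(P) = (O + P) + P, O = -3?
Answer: -2499/2 ≈ -1249.5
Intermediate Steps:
S(P) = -3 + 2*P (S(P) = (-3 + P) + P = -3 + 2*P)
w(M) = 1/3 - M**2/6
Y = 2499/2 (Y = (1/3 - (-3 + 2*(-4))**2/6)*(-1*63) = (1/3 - (-3 - 8)**2/6)*(-63) = (1/3 - 1/6*(-11)**2)*(-63) = (1/3 - 1/6*121)*(-63) = (1/3 - 121/6)*(-63) = -119/6*(-63) = 2499/2 ≈ 1249.5)
-Y = -1*2499/2 = -2499/2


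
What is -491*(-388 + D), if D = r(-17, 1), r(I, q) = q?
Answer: 190017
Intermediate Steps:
D = 1
-491*(-388 + D) = -491*(-388 + 1) = -491*(-387) = 190017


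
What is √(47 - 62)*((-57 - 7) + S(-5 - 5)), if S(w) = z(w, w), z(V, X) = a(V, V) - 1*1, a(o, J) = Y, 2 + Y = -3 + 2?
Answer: -68*I*√15 ≈ -263.36*I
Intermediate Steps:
Y = -3 (Y = -2 + (-3 + 2) = -2 - 1 = -3)
a(o, J) = -3
z(V, X) = -4 (z(V, X) = -3 - 1*1 = -3 - 1 = -4)
S(w) = -4
√(47 - 62)*((-57 - 7) + S(-5 - 5)) = √(47 - 62)*((-57 - 7) - 4) = √(-15)*(-64 - 4) = (I*√15)*(-68) = -68*I*√15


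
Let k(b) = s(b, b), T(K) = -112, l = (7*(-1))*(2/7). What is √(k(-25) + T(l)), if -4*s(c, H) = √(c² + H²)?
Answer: √(-448 - 25*√2)/2 ≈ 10.993*I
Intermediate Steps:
l = -2 (l = -14/7 = -7*2/7 = -2)
s(c, H) = -√(H² + c²)/4 (s(c, H) = -√(c² + H²)/4 = -√(H² + c²)/4)
k(b) = -√2*√(b²)/4 (k(b) = -√(b² + b²)/4 = -√2*√(b²)/4)
√(k(-25) + T(l)) = √(-√2*√((-25)²)/4 - 112) = √(-√2*√625/4 - 112) = √(-¼*√2*25 - 112) = √(-25*√2/4 - 112) = √(-112 - 25*√2/4)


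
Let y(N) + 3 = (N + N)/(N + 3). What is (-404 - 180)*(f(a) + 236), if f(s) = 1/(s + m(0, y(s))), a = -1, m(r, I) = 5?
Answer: -137970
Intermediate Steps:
y(N) = -3 + 2*N/(3 + N) (y(N) = -3 + (N + N)/(N + 3) = -3 + (2*N)/(3 + N) = -3 + 2*N/(3 + N))
f(s) = 1/(5 + s) (f(s) = 1/(s + 5) = 1/(5 + s))
(-404 - 180)*(f(a) + 236) = (-404 - 180)*(1/(5 - 1) + 236) = -584*(1/4 + 236) = -584*(¼ + 236) = -584*945/4 = -137970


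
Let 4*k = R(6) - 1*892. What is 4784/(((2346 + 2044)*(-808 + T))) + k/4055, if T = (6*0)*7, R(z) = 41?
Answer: -7740489/143835716 ≈ -0.053815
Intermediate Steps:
k = -851/4 (k = (41 - 1*892)/4 = (41 - 892)/4 = (¼)*(-851) = -851/4 ≈ -212.75)
T = 0 (T = 0*7 = 0)
4784/(((2346 + 2044)*(-808 + T))) + k/4055 = 4784/(((2346 + 2044)*(-808 + 0))) - 851/4/4055 = 4784/((4390*(-808))) - 851/4*1/4055 = 4784/(-3547120) - 851/16220 = 4784*(-1/3547120) - 851/16220 = -299/221695 - 851/16220 = -7740489/143835716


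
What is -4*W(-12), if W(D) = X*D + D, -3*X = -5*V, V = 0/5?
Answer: 48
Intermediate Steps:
V = 0 (V = 0*(⅕) = 0)
X = 0 (X = -(-5)*0/3 = -⅓*0 = 0)
W(D) = D (W(D) = 0*D + D = 0 + D = D)
-4*W(-12) = -4*(-12) = 48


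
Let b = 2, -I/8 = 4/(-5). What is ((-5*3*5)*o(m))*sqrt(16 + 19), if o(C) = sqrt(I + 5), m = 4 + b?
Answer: -75*sqrt(399) ≈ -1498.1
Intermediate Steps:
I = 32/5 (I = -32/(-5) = -32*(-1)/5 = -8*(-4/5) = 32/5 ≈ 6.4000)
m = 6 (m = 4 + 2 = 6)
o(C) = sqrt(285)/5 (o(C) = sqrt(32/5 + 5) = sqrt(57/5) = sqrt(285)/5)
((-5*3*5)*o(m))*sqrt(16 + 19) = ((-5*3*5)*(sqrt(285)/5))*sqrt(16 + 19) = ((-15*5)*(sqrt(285)/5))*sqrt(35) = (-15*sqrt(285))*sqrt(35) = -75*sqrt(399)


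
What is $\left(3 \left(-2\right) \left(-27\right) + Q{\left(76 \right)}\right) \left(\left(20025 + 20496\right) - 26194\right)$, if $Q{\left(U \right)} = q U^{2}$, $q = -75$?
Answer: $-6204135426$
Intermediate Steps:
$Q{\left(U \right)} = - 75 U^{2}$
$\left(3 \left(-2\right) \left(-27\right) + Q{\left(76 \right)}\right) \left(\left(20025 + 20496\right) - 26194\right) = \left(3 \left(-2\right) \left(-27\right) - 75 \cdot 76^{2}\right) \left(\left(20025 + 20496\right) - 26194\right) = \left(\left(-6\right) \left(-27\right) - 433200\right) \left(40521 - 26194\right) = \left(162 - 433200\right) 14327 = \left(-433038\right) 14327 = -6204135426$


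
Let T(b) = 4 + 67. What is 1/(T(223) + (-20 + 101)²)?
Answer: 1/6632 ≈ 0.00015078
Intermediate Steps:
T(b) = 71
1/(T(223) + (-20 + 101)²) = 1/(71 + (-20 + 101)²) = 1/(71 + 81²) = 1/(71 + 6561) = 1/6632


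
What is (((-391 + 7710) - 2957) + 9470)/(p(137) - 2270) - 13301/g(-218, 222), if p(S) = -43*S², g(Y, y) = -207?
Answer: 3587376071/55844253 ≈ 64.239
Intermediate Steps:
(((-391 + 7710) - 2957) + 9470)/(p(137) - 2270) - 13301/g(-218, 222) = (((-391 + 7710) - 2957) + 9470)/(-43*137² - 2270) - 13301/(-207) = ((7319 - 2957) + 9470)/(-43*18769 - 2270) - 13301*(-1/207) = (4362 + 9470)/(-807067 - 2270) + 13301/207 = 13832/(-809337) + 13301/207 = 13832*(-1/809337) + 13301/207 = -13832/809337 + 13301/207 = 3587376071/55844253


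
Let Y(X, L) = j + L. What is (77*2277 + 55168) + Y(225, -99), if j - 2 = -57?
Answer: 230343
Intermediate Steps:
j = -55 (j = 2 - 57 = -55)
Y(X, L) = -55 + L
(77*2277 + 55168) + Y(225, -99) = (77*2277 + 55168) + (-55 - 99) = (175329 + 55168) - 154 = 230497 - 154 = 230343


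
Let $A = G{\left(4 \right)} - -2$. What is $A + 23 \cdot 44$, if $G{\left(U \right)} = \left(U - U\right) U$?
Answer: $1014$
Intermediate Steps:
$G{\left(U \right)} = 0$ ($G{\left(U \right)} = 0 U = 0$)
$A = 2$ ($A = 0 - -2 = 0 + 2 = 2$)
$A + 23 \cdot 44 = 2 + 23 \cdot 44 = 2 + 1012 = 1014$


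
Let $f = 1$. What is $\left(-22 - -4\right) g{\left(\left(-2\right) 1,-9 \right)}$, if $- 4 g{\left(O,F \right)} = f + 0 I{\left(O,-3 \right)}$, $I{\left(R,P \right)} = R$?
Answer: $\frac{9}{2} \approx 4.5$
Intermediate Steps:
$g{\left(O,F \right)} = - \frac{1}{4}$ ($g{\left(O,F \right)} = - \frac{1 + 0 O}{4} = - \frac{1 + 0}{4} = \left(- \frac{1}{4}\right) 1 = - \frac{1}{4}$)
$\left(-22 - -4\right) g{\left(\left(-2\right) 1,-9 \right)} = \left(-22 - -4\right) \left(- \frac{1}{4}\right) = \left(-22 + 4\right) \left(- \frac{1}{4}\right) = \left(-18\right) \left(- \frac{1}{4}\right) = \frac{9}{2}$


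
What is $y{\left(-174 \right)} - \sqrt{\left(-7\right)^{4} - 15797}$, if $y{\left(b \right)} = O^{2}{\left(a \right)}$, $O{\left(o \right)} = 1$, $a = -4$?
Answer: $1 - 2 i \sqrt{3349} \approx 1.0 - 115.74 i$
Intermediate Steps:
$y{\left(b \right)} = 1$ ($y{\left(b \right)} = 1^{2} = 1$)
$y{\left(-174 \right)} - \sqrt{\left(-7\right)^{4} - 15797} = 1 - \sqrt{\left(-7\right)^{4} - 15797} = 1 - \sqrt{2401 - 15797} = 1 - \sqrt{-13396} = 1 - 2 i \sqrt{3349}$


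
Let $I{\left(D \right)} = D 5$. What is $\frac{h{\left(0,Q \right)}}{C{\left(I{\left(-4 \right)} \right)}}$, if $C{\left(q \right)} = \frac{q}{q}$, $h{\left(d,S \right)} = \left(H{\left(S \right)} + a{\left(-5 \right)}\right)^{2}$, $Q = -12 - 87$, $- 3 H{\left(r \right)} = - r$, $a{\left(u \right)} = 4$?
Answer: $841$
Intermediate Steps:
$I{\left(D \right)} = 5 D$
$H{\left(r \right)} = \frac{r}{3}$ ($H{\left(r \right)} = - \frac{\left(-1\right) r}{3} = \frac{r}{3}$)
$Q = -99$ ($Q = -12 - 87 = -99$)
$h{\left(d,S \right)} = \left(4 + \frac{S}{3}\right)^{2}$ ($h{\left(d,S \right)} = \left(\frac{S}{3} + 4\right)^{2} = \left(4 + \frac{S}{3}\right)^{2}$)
$C{\left(q \right)} = 1$
$\frac{h{\left(0,Q \right)}}{C{\left(I{\left(-4 \right)} \right)}} = \frac{\frac{1}{9} \left(12 - 99\right)^{2}}{1} = \frac{\left(-87\right)^{2}}{9} \cdot 1 = \frac{1}{9} \cdot 7569 \cdot 1 = 841 \cdot 1 = 841$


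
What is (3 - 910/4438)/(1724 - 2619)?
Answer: -886/283715 ≈ -0.0031229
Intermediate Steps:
(3 - 910/4438)/(1724 - 2619) = (3 - 910*1/4438)/(-895) = (3 - 65/317)*(-1/895) = (886/317)*(-1/895) = -886/283715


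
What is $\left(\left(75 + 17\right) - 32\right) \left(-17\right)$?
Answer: $-1020$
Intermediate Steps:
$\left(\left(75 + 17\right) - 32\right) \left(-17\right) = \left(92 - 32\right) \left(-17\right) = 60 \left(-17\right) = -1020$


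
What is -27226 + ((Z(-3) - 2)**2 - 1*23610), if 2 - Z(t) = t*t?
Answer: -50755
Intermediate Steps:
Z(t) = 2 - t**2 (Z(t) = 2 - t*t = 2 - t**2)
-27226 + ((Z(-3) - 2)**2 - 1*23610) = -27226 + (((2 - 1*(-3)**2) - 2)**2 - 1*23610) = -27226 + (((2 - 1*9) - 2)**2 - 23610) = -27226 + (((2 - 9) - 2)**2 - 23610) = -27226 + ((-7 - 2)**2 - 23610) = -27226 + ((-9)**2 - 23610) = -27226 + (81 - 23610) = -27226 - 23529 = -50755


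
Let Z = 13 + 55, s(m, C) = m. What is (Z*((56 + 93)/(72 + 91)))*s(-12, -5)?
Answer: -121584/163 ≈ -745.91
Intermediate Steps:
Z = 68
(Z*((56 + 93)/(72 + 91)))*s(-12, -5) = (68*((56 + 93)/(72 + 91)))*(-12) = (68*(149/163))*(-12) = (10132/163)*(-12) = -121584/163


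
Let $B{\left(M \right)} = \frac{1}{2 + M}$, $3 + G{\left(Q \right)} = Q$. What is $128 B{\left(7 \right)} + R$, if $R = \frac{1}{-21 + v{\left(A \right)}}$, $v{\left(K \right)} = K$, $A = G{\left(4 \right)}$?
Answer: $\frac{2551}{180} \approx 14.172$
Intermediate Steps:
$G{\left(Q \right)} = -3 + Q$
$A = 1$ ($A = -3 + 4 = 1$)
$R = - \frac{1}{20}$ ($R = \frac{1}{-21 + 1} = \frac{1}{-20} = - \frac{1}{20} \approx -0.05$)
$128 B{\left(7 \right)} + R = \frac{128}{2 + 7} - \frac{1}{20} = \frac{128}{9} - \frac{1}{20} = \frac{2551}{180}$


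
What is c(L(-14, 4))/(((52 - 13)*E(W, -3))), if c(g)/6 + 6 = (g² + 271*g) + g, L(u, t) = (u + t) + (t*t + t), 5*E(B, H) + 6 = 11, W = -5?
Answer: 5628/13 ≈ 432.92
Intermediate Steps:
E(B, H) = 1 (E(B, H) = -6/5 + (⅕)*11 = -6/5 + 11/5 = 1)
L(u, t) = u + t² + 2*t (L(u, t) = (t + u) + (t² + t) = (t + u) + (t + t²) = u + t² + 2*t)
c(g) = -36 + 6*g² + 1632*g (c(g) = -36 + 6*((g² + 271*g) + g) = -36 + 6*(g² + 272*g) = -36 + (6*g² + 1632*g) = -36 + 6*g² + 1632*g)
c(L(-14, 4))/(((52 - 13)*E(W, -3))) = (-36 + 6*(-14 + 4² + 2*4)² + 1632*(-14 + 4² + 2*4))/(((52 - 13)*1)) = (-36 + 6*(-14 + 16 + 8)² + 1632*(-14 + 16 + 8))/((39*1)) = (-36 + 6*10² + 1632*10)/39 = (-36 + 6*100 + 16320)*(1/39) = (-36 + 600 + 16320)*(1/39) = 16884*(1/39) = 5628/13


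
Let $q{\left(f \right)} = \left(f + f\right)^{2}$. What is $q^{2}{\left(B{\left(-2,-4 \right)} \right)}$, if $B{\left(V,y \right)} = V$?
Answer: $256$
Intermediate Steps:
$q{\left(f \right)} = 4 f^{2}$ ($q{\left(f \right)} = \left(2 f\right)^{2} = 4 f^{2}$)
$q^{2}{\left(B{\left(-2,-4 \right)} \right)} = \left(4 \left(-2\right)^{2}\right)^{2} = \left(4 \cdot 4\right)^{2} = 16^{2} = 256$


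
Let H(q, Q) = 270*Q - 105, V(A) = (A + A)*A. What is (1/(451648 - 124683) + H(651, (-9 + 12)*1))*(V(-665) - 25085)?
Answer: 39618501260598/65393 ≈ 6.0585e+8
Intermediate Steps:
V(A) = 2*A² (V(A) = (2*A)*A = 2*A²)
H(q, Q) = -105 + 270*Q
(1/(451648 - 124683) + H(651, (-9 + 12)*1))*(V(-665) - 25085) = (1/(451648 - 124683) + (-105 + 270*((-9 + 12)*1)))*(2*(-665)² - 25085) = (1/326965 + (-105 + 270*(3*1)))*(2*442225 - 25085) = (1/326965 + (-105 + 270*3))*(884450 - 25085) = (1/326965 + (-105 + 810))*859365 = (1/326965 + 705)*859365 = (230510326/326965)*859365 = 39618501260598/65393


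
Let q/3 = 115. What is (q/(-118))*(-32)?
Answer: 5520/59 ≈ 93.559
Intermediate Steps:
q = 345 (q = 3*115 = 345)
(q/(-118))*(-32) = (345/(-118))*(-32) = (345*(-1/118))*(-32) = -345/118*(-32) = 5520/59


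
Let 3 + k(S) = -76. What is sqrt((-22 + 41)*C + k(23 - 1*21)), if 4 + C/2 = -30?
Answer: I*sqrt(1371) ≈ 37.027*I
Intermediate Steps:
k(S) = -79 (k(S) = -3 - 76 = -79)
C = -68 (C = -8 + 2*(-30) = -8 - 60 = -68)
sqrt((-22 + 41)*C + k(23 - 1*21)) = sqrt((-22 + 41)*(-68) - 79) = sqrt(19*(-68) - 79) = sqrt(-1292 - 79) = sqrt(-1371) = I*sqrt(1371)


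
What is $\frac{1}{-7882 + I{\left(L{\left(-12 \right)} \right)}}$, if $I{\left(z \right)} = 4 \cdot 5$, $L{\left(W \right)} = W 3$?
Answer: $- \frac{1}{7862} \approx -0.00012719$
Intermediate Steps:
$L{\left(W \right)} = 3 W$
$I{\left(z \right)} = 20$
$\frac{1}{-7882 + I{\left(L{\left(-12 \right)} \right)}} = \frac{1}{-7882 + 20} = \frac{1}{-7862} = - \frac{1}{7862}$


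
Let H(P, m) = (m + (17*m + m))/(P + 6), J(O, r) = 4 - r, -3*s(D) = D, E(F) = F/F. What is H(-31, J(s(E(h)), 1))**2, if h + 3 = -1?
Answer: 3249/625 ≈ 5.1984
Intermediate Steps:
h = -4 (h = -3 - 1 = -4)
E(F) = 1
s(D) = -D/3
H(P, m) = 19*m/(6 + P) (H(P, m) = (m + 18*m)/(6 + P) = (19*m)/(6 + P) = 19*m/(6 + P))
H(-31, J(s(E(h)), 1))**2 = (19*(4 - 1*1)/(6 - 31))**2 = (19*(4 - 1)/(-25))**2 = (19*3*(-1/25))**2 = (-57/25)**2 = 3249/625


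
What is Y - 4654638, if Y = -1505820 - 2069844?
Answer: -8230302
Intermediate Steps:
Y = -3575664
Y - 4654638 = -3575664 - 4654638 = -8230302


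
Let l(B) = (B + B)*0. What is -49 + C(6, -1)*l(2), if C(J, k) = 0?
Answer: -49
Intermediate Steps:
l(B) = 0 (l(B) = (2*B)*0 = 0)
-49 + C(6, -1)*l(2) = -49 + 0*0 = -49 + 0 = -49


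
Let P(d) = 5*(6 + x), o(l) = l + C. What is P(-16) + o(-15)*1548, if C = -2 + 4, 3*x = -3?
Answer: -20099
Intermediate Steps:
x = -1 (x = (⅓)*(-3) = -1)
C = 2
o(l) = 2 + l (o(l) = l + 2 = 2 + l)
P(d) = 25 (P(d) = 5*(6 - 1) = 5*5 = 25)
P(-16) + o(-15)*1548 = 25 + (2 - 15)*1548 = 25 - 13*1548 = 25 - 20124 = -20099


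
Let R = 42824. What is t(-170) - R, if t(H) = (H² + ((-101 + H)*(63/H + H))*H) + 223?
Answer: -7862674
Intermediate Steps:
t(H) = 223 + H² + H*(-101 + H)*(H + 63/H) (t(H) = (H² + ((-101 + H)*(H + 63/H))*H) + 223 = (H² + H*(-101 + H)*(H + 63/H)) + 223 = 223 + H² + H*(-101 + H)*(H + 63/H))
t(-170) - R = (-6140 + (-170)³ - 100*(-170)² + 63*(-170)) - 1*42824 = (-6140 - 4913000 - 100*28900 - 10710) - 42824 = (-6140 - 4913000 - 2890000 - 10710) - 42824 = -7819850 - 42824 = -7862674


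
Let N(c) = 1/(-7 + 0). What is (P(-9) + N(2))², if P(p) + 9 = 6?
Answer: 484/49 ≈ 9.8775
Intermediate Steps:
P(p) = -3 (P(p) = -9 + 6 = -3)
N(c) = -⅐ (N(c) = 1/(-7) = -⅐)
(P(-9) + N(2))² = (-3 - ⅐)² = (-22/7)² = 484/49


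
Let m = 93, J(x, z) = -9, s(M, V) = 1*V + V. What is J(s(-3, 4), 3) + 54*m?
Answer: 5013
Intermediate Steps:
s(M, V) = 2*V (s(M, V) = V + V = 2*V)
J(s(-3, 4), 3) + 54*m = -9 + 54*93 = -9 + 5022 = 5013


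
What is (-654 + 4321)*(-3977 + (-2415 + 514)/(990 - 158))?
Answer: -12140575255/832 ≈ -1.4592e+7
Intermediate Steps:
(-654 + 4321)*(-3977 + (-2415 + 514)/(990 - 158)) = 3667*(-3977 - 1901/832) = 3667*(-3310765/832) = -12140575255/832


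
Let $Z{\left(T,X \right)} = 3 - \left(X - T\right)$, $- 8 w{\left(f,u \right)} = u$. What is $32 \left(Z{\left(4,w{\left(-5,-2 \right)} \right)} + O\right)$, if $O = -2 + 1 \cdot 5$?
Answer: $312$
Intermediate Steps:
$w{\left(f,u \right)} = - \frac{u}{8}$
$Z{\left(T,X \right)} = 3 + T - X$ ($Z{\left(T,X \right)} = 3 + \left(T - X\right) = 3 + T - X$)
$O = 3$ ($O = -2 + 5 = 3$)
$32 \left(Z{\left(4,w{\left(-5,-2 \right)} \right)} + O\right) = 32 \left(\left(3 + 4 - \left(- \frac{1}{8}\right) \left(-2\right)\right) + 3\right) = 32 \left(\left(3 + 4 - \frac{1}{4}\right) + 3\right) = 32 \left(\frac{27}{4} + 3\right) = 32 \cdot \frac{39}{4} = 312$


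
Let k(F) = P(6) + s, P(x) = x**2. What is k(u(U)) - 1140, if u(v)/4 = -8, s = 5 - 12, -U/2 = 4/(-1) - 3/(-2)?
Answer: -1111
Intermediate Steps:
U = 5 (U = -2*(4/(-1) - 3/(-2)) = -2*(4*(-1) - 3*(-1/2)) = -2*(-4 + 3/2) = -2*(-5/2) = 5)
s = -7
u(v) = -32 (u(v) = 4*(-8) = -32)
k(F) = 29 (k(F) = 6**2 - 7 = 36 - 7 = 29)
k(u(U)) - 1140 = 29 - 1140 = -1111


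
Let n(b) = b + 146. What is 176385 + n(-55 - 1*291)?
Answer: 176185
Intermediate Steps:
n(b) = 146 + b
176385 + n(-55 - 1*291) = 176385 + (146 + (-55 - 1*291)) = 176385 + (146 + (-55 - 291)) = 176385 + (146 - 346) = 176385 - 200 = 176185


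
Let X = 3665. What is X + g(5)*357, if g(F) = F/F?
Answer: 4022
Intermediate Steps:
g(F) = 1
X + g(5)*357 = 3665 + 1*357 = 3665 + 357 = 4022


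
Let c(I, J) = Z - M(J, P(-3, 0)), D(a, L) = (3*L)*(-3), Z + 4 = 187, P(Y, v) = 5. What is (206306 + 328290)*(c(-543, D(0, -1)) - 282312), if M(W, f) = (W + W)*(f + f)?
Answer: -150921262164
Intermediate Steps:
M(W, f) = 4*W*f (M(W, f) = (2*W)*(2*f) = 4*W*f)
Z = 183 (Z = -4 + 187 = 183)
D(a, L) = -9*L
c(I, J) = 183 - 20*J (c(I, J) = 183 - 4*J*5 = 183 - 20*J)
(206306 + 328290)*(c(-543, D(0, -1)) - 282312) = (206306 + 328290)*((183 - (-180)*(-1)) - 282312) = 534596*((183 - 20*9) - 282312) = 534596*((183 - 180) - 282312) = 534596*(3 - 282312) = 534596*(-282309) = -150921262164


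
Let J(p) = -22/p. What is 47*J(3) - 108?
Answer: -1358/3 ≈ -452.67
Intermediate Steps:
47*J(3) - 108 = 47*(-22/3) - 108 = -1034/3 - 108 = -1358/3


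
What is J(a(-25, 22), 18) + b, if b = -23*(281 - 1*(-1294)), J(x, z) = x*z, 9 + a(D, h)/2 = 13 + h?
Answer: -35289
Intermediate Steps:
a(D, h) = 8 + 2*h (a(D, h) = -18 + 2*(13 + h) = -18 + (26 + 2*h) = 8 + 2*h)
b = -36225 (b = -23*(281 + 1294) = -23*1575 = -36225)
J(a(-25, 22), 18) + b = (8 + 2*22)*18 - 36225 = (8 + 44)*18 - 36225 = 52*18 - 36225 = 936 - 36225 = -35289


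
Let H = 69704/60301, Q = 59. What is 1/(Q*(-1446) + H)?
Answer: -60301/5144449810 ≈ -1.1722e-5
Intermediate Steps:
H = 69704/60301 (H = 69704*(1/60301) = 69704/60301 ≈ 1.1559)
1/(Q*(-1446) + H) = 1/(59*(-1446) + 69704/60301) = 1/(-85314 + 69704/60301) = 1/(-5144449810/60301) = -60301/5144449810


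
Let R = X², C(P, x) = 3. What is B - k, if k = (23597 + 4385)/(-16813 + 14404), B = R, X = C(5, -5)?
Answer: 49663/2409 ≈ 20.616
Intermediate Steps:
X = 3
R = 9 (R = 3² = 9)
B = 9
k = -27982/2409 (k = 27982/(-2409) = 27982*(-1/2409) = -27982/2409 ≈ -11.616)
B - k = 9 - 1*(-27982/2409) = 9 + 27982/2409 = 49663/2409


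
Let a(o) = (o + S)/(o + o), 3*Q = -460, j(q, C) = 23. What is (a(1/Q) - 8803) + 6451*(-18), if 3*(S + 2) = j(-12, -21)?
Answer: -2256389/18 ≈ -1.2536e+5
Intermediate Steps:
Q = -460/3 (Q = (⅓)*(-460) = -460/3 ≈ -153.33)
S = 17/3 (S = -2 + (⅓)*23 = -2 + 23/3 = 17/3 ≈ 5.6667)
a(o) = (17/3 + o)/(2*o) (a(o) = (o + 17/3)/(o + o) = (17/3 + o)/((2*o)) = (17/3 + o)*(1/(2*o)) = (17/3 + o)/(2*o))
(a(1/Q) - 8803) + 6451*(-18) = ((17 + 3/(-460/3))/(6*(1/(-460/3))) - 8803) + 6451*(-18) = ((17 + 3*(-3/460))/(6*(-3/460)) - 8803) - 116118 = ((⅙)*(-460/3)*(17 - 9/460) - 8803) - 116118 = ((⅙)*(-460/3)*(7811/460) - 8803) - 116118 = (-7811/18 - 8803) - 116118 = -166265/18 - 116118 = -2256389/18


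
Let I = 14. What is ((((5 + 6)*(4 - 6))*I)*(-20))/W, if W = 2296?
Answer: 110/41 ≈ 2.6829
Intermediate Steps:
((((5 + 6)*(4 - 6))*I)*(-20))/W = ((((5 + 6)*(4 - 6))*14)*(-20))/2296 = (((11*(-2))*14)*(-20))*(1/2296) = (-22*14*(-20))*(1/2296) = -308*(-20)*(1/2296) = 6160*(1/2296) = 110/41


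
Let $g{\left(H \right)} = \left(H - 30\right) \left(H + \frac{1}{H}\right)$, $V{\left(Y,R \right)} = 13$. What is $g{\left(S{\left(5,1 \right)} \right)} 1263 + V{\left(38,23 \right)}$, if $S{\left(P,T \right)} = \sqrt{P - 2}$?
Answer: $5065 - 50520 \sqrt{3} \approx -82438.0$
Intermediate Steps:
$S{\left(P,T \right)} = \sqrt{-2 + P}$
$g{\left(H \right)} = \left(-30 + H\right) \left(H + \frac{1}{H}\right)$
$g{\left(S{\left(5,1 \right)} \right)} 1263 + V{\left(38,23 \right)} = \left(1 + \left(\sqrt{-2 + 5}\right)^{2} - 30 \sqrt{-2 + 5} - \frac{30}{\sqrt{-2 + 5}}\right) 1263 + 13 = \left(1 + \left(\sqrt{3}\right)^{2} - 30 \sqrt{3} - \frac{30}{\sqrt{3}}\right) 1263 + 13 = \left(1 + 3 - 30 \sqrt{3} - 30 \frac{\sqrt{3}}{3}\right) 1263 + 13 = \left(1 + 3 - 30 \sqrt{3} - 10 \sqrt{3}\right) 1263 + 13 = \left(4 - 40 \sqrt{3}\right) 1263 + 13 = \left(5052 - 50520 \sqrt{3}\right) + 13 = 5065 - 50520 \sqrt{3}$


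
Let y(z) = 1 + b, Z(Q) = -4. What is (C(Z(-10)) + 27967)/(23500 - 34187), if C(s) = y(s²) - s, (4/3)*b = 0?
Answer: -27972/10687 ≈ -2.6174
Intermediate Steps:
b = 0 (b = (¾)*0 = 0)
y(z) = 1 (y(z) = 1 + 0 = 1)
C(s) = 1 - s
(C(Z(-10)) + 27967)/(23500 - 34187) = ((1 - 1*(-4)) + 27967)/(23500 - 34187) = ((1 + 4) + 27967)/(-10687) = (5 + 27967)*(-1/10687) = 27972*(-1/10687) = -27972/10687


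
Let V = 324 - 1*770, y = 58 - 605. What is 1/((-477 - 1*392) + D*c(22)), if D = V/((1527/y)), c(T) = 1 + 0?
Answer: -1527/1083001 ≈ -0.0014100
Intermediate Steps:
c(T) = 1
y = -547
V = -446 (V = 324 - 770 = -446)
D = 243962/1527 (D = -446/(1527/(-547)) = -446/(1527*(-1/547)) = -446/(-1527/547) = -446*(-547/1527) = 243962/1527 ≈ 159.77)
1/((-477 - 1*392) + D*c(22)) = 1/((-477 - 1*392) + (243962/1527)*1) = 1/((-477 - 392) + 243962/1527) = 1/(-869 + 243962/1527) = 1/(-1083001/1527) = -1527/1083001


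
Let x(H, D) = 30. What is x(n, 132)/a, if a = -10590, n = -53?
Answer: -1/353 ≈ -0.0028329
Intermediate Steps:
x(n, 132)/a = 30/(-10590) = 30*(-1/10590) = -1/353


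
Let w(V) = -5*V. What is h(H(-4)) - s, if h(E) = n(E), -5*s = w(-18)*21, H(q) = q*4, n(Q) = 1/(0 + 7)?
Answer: 2647/7 ≈ 378.14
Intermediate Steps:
n(Q) = ⅐ (n(Q) = 1/7 = ⅐)
H(q) = 4*q
s = -378 (s = -(-5*(-18))*21/5 = -18*21 = -⅕*1890 = -378)
h(E) = ⅐
h(H(-4)) - s = ⅐ - 1*(-378) = ⅐ + 378 = 2647/7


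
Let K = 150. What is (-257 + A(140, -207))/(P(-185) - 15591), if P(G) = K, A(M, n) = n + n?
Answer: 671/15441 ≈ 0.043456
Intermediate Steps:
A(M, n) = 2*n
P(G) = 150
(-257 + A(140, -207))/(P(-185) - 15591) = (-257 + 2*(-207))/(150 - 15591) = (-257 - 414)/(-15441) = -671*(-1/15441) = 671/15441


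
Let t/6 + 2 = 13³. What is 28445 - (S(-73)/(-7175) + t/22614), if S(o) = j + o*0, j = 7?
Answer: 109887189019/3863225 ≈ 28444.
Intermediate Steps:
S(o) = 7 (S(o) = 7 + o*0 = 7 + 0 = 7)
t = 13170 (t = -12 + 6*13³ = -12 + 6*2197 = -12 + 13182 = 13170)
28445 - (S(-73)/(-7175) + t/22614) = 28445 - (7/(-7175) + 13170/22614) = 28445 - (7*(-1/7175) + 13170*(1/22614)) = 28445 - (-1/1025 + 2195/3769) = 28445 - 1*2246106/3863225 = 28445 - 2246106/3863225 = 109887189019/3863225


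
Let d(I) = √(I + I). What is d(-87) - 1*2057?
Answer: -2057 + I*√174 ≈ -2057.0 + 13.191*I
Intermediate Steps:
d(I) = √2*√I (d(I) = √(2*I) = √2*√I)
d(-87) - 1*2057 = √2*√(-87) - 1*2057 = √2*(I*√87) - 2057 = I*√174 - 2057 = -2057 + I*√174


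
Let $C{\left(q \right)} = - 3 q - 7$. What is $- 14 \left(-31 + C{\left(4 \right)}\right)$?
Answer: $700$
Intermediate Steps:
$C{\left(q \right)} = -7 - 3 q$
$- 14 \left(-31 + C{\left(4 \right)}\right) = - 14 \left(-31 - 19\right) = \left(-14\right) \left(-50\right) = 700$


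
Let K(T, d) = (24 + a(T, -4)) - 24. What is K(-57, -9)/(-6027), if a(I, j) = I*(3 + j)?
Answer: -19/2009 ≈ -0.0094574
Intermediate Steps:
K(T, d) = -T (K(T, d) = (24 + T*(3 - 4)) - 24 = (24 + T*(-1)) - 24 = (24 - T) - 24 = -T)
K(-57, -9)/(-6027) = -1*(-57)/(-6027) = 57*(-1/6027) = -19/2009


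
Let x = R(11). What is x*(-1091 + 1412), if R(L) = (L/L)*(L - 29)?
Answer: -5778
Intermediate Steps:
R(L) = -29 + L (R(L) = 1*(-29 + L) = -29 + L)
x = -18 (x = -29 + 11 = -18)
x*(-1091 + 1412) = -18*(-1091 + 1412) = -18*321 = -5778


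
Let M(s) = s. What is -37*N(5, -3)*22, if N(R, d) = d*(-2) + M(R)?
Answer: -8954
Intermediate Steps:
N(R, d) = R - 2*d (N(R, d) = d*(-2) + R = -2*d + R = R - 2*d)
-37*N(5, -3)*22 = -37*(5 - 2*(-3))*22 = -37*(5 + 6)*22 = -37*11*22 = -407*22 = -8954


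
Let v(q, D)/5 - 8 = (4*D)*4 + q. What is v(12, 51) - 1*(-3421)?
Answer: 7601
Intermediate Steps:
v(q, D) = 40 + 5*q + 80*D (v(q, D) = 40 + 5*((4*D)*4 + q) = 40 + 5*(16*D + q) = 40 + 5*(q + 16*D) = 40 + (5*q + 80*D) = 40 + 5*q + 80*D)
v(12, 51) - 1*(-3421) = (40 + 5*12 + 80*51) - 1*(-3421) = (40 + 60 + 4080) + 3421 = 4180 + 3421 = 7601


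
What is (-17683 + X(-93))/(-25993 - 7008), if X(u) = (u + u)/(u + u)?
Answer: 17682/33001 ≈ 0.53580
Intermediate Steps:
X(u) = 1 (X(u) = (2*u)/((2*u)) = (2*u)*(1/(2*u)) = 1)
(-17683 + X(-93))/(-25993 - 7008) = (-17683 + 1)/(-25993 - 7008) = -17682/(-33001) = -17682*(-1/33001) = 17682/33001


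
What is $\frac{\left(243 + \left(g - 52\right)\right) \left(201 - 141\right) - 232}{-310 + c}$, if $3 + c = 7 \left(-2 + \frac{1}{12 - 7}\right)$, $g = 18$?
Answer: $- \frac{15385}{407} \approx -37.801$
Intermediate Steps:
$c = - \frac{78}{5}$ ($c = -3 + 7 \left(-2 + \frac{1}{12 - 7}\right) = -3 + 7 \left(-2 + \frac{1}{5}\right) = -3 + 7 \left(- \frac{9}{5}\right) = -3 - \frac{63}{5} = - \frac{78}{5} \approx -15.6$)
$\frac{\left(243 + \left(g - 52\right)\right) \left(201 - 141\right) - 232}{-310 + c} = \frac{\left(243 + \left(18 - 52\right)\right) \left(201 - 141\right) - 232}{-310 - \frac{78}{5}} = \frac{\left(243 - 34\right) 60 - 232}{- \frac{1628}{5}} = \left(209 \cdot 60 - 232\right) \left(- \frac{5}{1628}\right) = \left(12540 - 232\right) \left(- \frac{5}{1628}\right) = 12308 \left(- \frac{5}{1628}\right) = - \frac{15385}{407}$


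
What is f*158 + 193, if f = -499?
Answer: -78649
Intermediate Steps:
f*158 + 193 = -499*158 + 193 = -78842 + 193 = -78649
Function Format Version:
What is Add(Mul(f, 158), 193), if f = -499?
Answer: -78649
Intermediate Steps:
Add(Mul(f, 158), 193) = Add(Mul(-499, 158), 193) = Add(-78842, 193) = -78649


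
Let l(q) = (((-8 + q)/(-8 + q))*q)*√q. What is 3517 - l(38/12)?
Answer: 3517 - 19*√114/36 ≈ 3511.4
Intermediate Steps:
l(q) = q^(3/2) (l(q) = (1*q)*√q = q*√q = q^(3/2))
3517 - l(38/12) = 3517 - (38/12)^(3/2) = 3517 - (38*(1/12))^(3/2) = 3517 - (19/6)^(3/2) = 3517 - 19*√114/36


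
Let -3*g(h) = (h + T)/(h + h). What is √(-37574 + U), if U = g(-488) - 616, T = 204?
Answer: I*√5115792633/366 ≈ 195.42*I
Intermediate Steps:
g(h) = -(204 + h)/(6*h) (g(h) = -(h + 204)/(3*(h + h)) = -(204 + h)/(3*(2*h)) = -(204 + h)*1/(2*h)/3 = -(204 + h)/(6*h))
U = -450983/732 (U = (⅙)*(-204 - 1*(-488))/(-488) - 616 = (⅙)*(-1/488)*(-204 + 488) - 616 = (⅙)*(-1/488)*284 - 616 = -71/732 - 616 = -450983/732 ≈ -616.10)
√(-37574 + U) = √(-37574 - 450983/732) = √(-27955151/732) = I*√5115792633/366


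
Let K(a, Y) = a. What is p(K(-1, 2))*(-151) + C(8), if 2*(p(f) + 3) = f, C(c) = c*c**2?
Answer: 2081/2 ≈ 1040.5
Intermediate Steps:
C(c) = c**3
p(f) = -3 + f/2
p(K(-1, 2))*(-151) + C(8) = (-3 + (1/2)*(-1))*(-151) + 8**3 = (-3 - 1/2)*(-151) + 512 = -7/2*(-151) + 512 = 1057/2 + 512 = 2081/2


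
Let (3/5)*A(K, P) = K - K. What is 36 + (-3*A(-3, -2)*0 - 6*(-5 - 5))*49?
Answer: 2976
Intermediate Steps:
A(K, P) = 0 (A(K, P) = 5*(K - K)/3 = (5/3)*0 = 0)
36 + (-3*A(-3, -2)*0 - 6*(-5 - 5))*49 = 36 + (-3*0*0 - 6*(-5 - 5))*49 = 36 + (0*0 - 6*(-10))*49 = 36 + (0 - 1*(-60))*49 = 36 + (0 + 60)*49 = 36 + 60*49 = 36 + 2940 = 2976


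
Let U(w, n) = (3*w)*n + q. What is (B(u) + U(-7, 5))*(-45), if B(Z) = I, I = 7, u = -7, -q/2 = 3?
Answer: 4680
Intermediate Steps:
q = -6 (q = -2*3 = -6)
U(w, n) = -6 + 3*n*w (U(w, n) = (3*w)*n - 6 = 3*n*w - 6 = -6 + 3*n*w)
B(Z) = 7
(B(u) + U(-7, 5))*(-45) = (7 + (-6 + 3*5*(-7)))*(-45) = (7 + (-6 - 105))*(-45) = (7 - 111)*(-45) = -104*(-45) = 4680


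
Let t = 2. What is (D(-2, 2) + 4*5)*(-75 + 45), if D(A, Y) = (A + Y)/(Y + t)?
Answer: -600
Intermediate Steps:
D(A, Y) = (A + Y)/(2 + Y) (D(A, Y) = (A + Y)/(Y + 2) = (A + Y)/(2 + Y))
(D(-2, 2) + 4*5)*(-75 + 45) = ((-2 + 2)/(2 + 2) + 4*5)*(-75 + 45) = (0/4 + 20)*(-30) = ((¼)*0 + 20)*(-30) = (0 + 20)*(-30) = 20*(-30) = -600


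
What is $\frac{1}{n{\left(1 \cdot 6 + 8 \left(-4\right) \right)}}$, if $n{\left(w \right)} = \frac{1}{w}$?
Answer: $-26$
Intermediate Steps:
$\frac{1}{n{\left(1 \cdot 6 + 8 \left(-4\right) \right)}} = \frac{1}{\frac{1}{1 \cdot 6 + 8 \left(-4\right)}} = \frac{1}{\frac{1}{6 - 32}} = \frac{1}{\frac{1}{-26}} = \frac{1}{- \frac{1}{26}} = -26$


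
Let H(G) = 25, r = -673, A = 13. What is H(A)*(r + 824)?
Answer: 3775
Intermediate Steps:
H(A)*(r + 824) = 25*(-673 + 824) = 25*151 = 3775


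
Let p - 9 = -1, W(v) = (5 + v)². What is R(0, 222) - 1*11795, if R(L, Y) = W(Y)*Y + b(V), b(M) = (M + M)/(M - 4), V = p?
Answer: 11427647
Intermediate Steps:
p = 8 (p = 9 - 1 = 8)
V = 8
b(M) = 2*M/(-4 + M) (b(M) = (2*M)/(-4 + M) = 2*M/(-4 + M))
R(L, Y) = 4 + Y*(5 + Y)² (R(L, Y) = (5 + Y)²*Y + 2*8/(-4 + 8) = Y*(5 + Y)² + 2*8/4 = Y*(5 + Y)² + 2*8*(¼) = Y*(5 + Y)² + 4 = 4 + Y*(5 + Y)²)
R(0, 222) - 1*11795 = (4 + 222*(5 + 222)²) - 1*11795 = (4 + 222*227²) - 11795 = (4 + 222*51529) - 11795 = (4 + 11439438) - 11795 = 11439442 - 11795 = 11427647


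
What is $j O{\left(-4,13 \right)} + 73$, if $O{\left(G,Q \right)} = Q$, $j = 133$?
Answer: $1802$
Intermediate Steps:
$j O{\left(-4,13 \right)} + 73 = 133 \cdot 13 + 73 = 1729 + 73 = 1802$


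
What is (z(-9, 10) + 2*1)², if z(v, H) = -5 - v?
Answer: 36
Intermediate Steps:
(z(-9, 10) + 2*1)² = ((-5 - 1*(-9)) + 2*1)² = ((-5 + 9) + 2)² = (4 + 2)² = 6² = 36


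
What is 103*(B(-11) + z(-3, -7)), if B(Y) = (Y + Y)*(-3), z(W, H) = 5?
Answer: 7313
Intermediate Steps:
B(Y) = -6*Y (B(Y) = (2*Y)*(-3) = -6*Y)
103*(B(-11) + z(-3, -7)) = 103*(-6*(-11) + 5) = 103*(66 + 5) = 103*71 = 7313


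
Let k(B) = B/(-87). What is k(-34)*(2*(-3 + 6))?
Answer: 68/29 ≈ 2.3448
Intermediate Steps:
k(B) = -B/87 (k(B) = B*(-1/87) = -B/87)
k(-34)*(2*(-3 + 6)) = (-1/87*(-34))*(2*(-3 + 6)) = 34*(2*3)/87 = (34/87)*6 = 68/29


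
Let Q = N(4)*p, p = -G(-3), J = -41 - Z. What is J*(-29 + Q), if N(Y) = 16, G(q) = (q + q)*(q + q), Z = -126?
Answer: -51425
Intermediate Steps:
G(q) = 4*q**2 (G(q) = (2*q)*(2*q) = 4*q**2)
J = 85 (J = -41 - 1*(-126) = -41 + 126 = 85)
p = -36 (p = -4*(-3)**2 = -4*9 = -1*36 = -36)
Q = -576 (Q = 16*(-36) = -576)
J*(-29 + Q) = 85*(-29 - 576) = 85*(-605) = -51425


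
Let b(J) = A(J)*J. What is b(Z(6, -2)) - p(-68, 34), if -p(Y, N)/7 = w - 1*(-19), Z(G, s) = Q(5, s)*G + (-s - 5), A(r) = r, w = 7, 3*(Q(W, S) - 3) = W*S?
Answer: 207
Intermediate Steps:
Q(W, S) = 3 + S*W/3 (Q(W, S) = 3 + (W*S)/3 = 3 + (S*W)/3 = 3 + S*W/3)
Z(G, s) = -5 - s + G*(3 + 5*s/3) (Z(G, s) = (3 + (1/3)*s*5)*G + (-s - 5) = (3 + 5*s/3)*G + (-5 - s) = G*(3 + 5*s/3) + (-5 - s) = -5 - s + G*(3 + 5*s/3))
p(Y, N) = -182 (p(Y, N) = -7*(7 - 1*(-19)) = -7*(7 + 19) = -7*26 = -182)
b(J) = J**2 (b(J) = J*J = J**2)
b(Z(6, -2)) - p(-68, 34) = (-5 - 1*(-2) + (1/3)*6*(9 + 5*(-2)))**2 - 1*(-182) = (-5 + 2 + (1/3)*6*(9 - 10))**2 + 182 = (-5 + 2 + (1/3)*6*(-1))**2 + 182 = (-5 + 2 - 2)**2 + 182 = (-5)**2 + 182 = 25 + 182 = 207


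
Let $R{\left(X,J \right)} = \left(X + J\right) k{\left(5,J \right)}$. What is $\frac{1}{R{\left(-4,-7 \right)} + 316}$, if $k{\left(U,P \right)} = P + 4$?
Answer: $\frac{1}{349} \approx 0.0028653$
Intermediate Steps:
$k{\left(U,P \right)} = 4 + P$
$R{\left(X,J \right)} = \left(4 + J\right) \left(J + X\right)$ ($R{\left(X,J \right)} = \left(X + J\right) \left(4 + J\right) = \left(J + X\right) \left(4 + J\right) = \left(4 + J\right) \left(J + X\right)$)
$\frac{1}{R{\left(-4,-7 \right)} + 316} = \frac{1}{\left(4 - 7\right) \left(-7 - 4\right) + 316} = \frac{1}{\left(-3\right) \left(-11\right) + 316} = \frac{1}{33 + 316} = \frac{1}{349}$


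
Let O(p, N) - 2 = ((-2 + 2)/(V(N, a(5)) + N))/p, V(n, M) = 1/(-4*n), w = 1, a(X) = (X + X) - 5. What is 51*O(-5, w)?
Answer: 102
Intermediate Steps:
a(X) = -5 + 2*X (a(X) = 2*X - 5 = -5 + 2*X)
V(n, M) = -1/(4*n)
O(p, N) = 2 (O(p, N) = 2 + ((-2 + 2)/(-1/(4*N) + N))/p = 2 + (0/(N - 1/(4*N)))/p = 2 + 0/p = 2 + 0 = 2)
51*O(-5, w) = 51*2 = 102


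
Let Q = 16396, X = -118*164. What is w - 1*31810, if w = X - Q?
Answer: -67558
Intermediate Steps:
X = -19352
w = -35748 (w = -19352 - 1*16396 = -19352 - 16396 = -35748)
w - 1*31810 = -35748 - 1*31810 = -35748 - 31810 = -67558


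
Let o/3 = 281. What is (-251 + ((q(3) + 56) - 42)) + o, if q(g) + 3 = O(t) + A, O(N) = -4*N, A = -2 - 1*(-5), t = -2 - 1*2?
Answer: 622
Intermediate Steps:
o = 843 (o = 3*281 = 843)
t = -4 (t = -2 - 2 = -4)
A = 3 (A = -2 + 5 = 3)
q(g) = 16 (q(g) = -3 + (-4*(-4) + 3) = -3 + (16 + 3) = -3 + 19 = 16)
(-251 + ((q(3) + 56) - 42)) + o = (-251 + ((16 + 56) - 42)) + 843 = (-251 + (72 - 42)) + 843 = (-251 + 30) + 843 = -221 + 843 = 622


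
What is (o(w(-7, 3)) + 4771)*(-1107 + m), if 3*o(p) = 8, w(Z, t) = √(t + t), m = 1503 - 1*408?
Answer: -57284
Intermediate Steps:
m = 1095 (m = 1503 - 408 = 1095)
w(Z, t) = √2*√t (w(Z, t) = √(2*t) = √2*√t)
o(p) = 8/3 (o(p) = (⅓)*8 = 8/3)
(o(w(-7, 3)) + 4771)*(-1107 + m) = (8/3 + 4771)*(-1107 + 1095) = (14321/3)*(-12) = -57284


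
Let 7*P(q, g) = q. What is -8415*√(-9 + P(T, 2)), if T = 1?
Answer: -8415*I*√434/7 ≈ -25044.0*I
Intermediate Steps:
P(q, g) = q/7
-8415*√(-9 + P(T, 2)) = -8415*√(-9 + (⅐)*1) = -8415*√(-9 + ⅐) = -8415*√(-62/7) = -8415*I*√434/7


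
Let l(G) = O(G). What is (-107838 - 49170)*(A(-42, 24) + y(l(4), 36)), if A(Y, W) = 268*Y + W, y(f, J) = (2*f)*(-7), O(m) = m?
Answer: 1772306304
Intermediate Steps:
l(G) = G
y(f, J) = -14*f
A(Y, W) = W + 268*Y
(-107838 - 49170)*(A(-42, 24) + y(l(4), 36)) = (-107838 - 49170)*((24 + 268*(-42)) - 14*4) = -157008*((24 - 11256) - 56) = -157008*(-11232 - 56) = -157008*(-11288) = 1772306304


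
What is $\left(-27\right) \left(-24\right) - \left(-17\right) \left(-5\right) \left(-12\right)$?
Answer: $1668$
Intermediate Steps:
$\left(-27\right) \left(-24\right) - \left(-17\right) \left(-5\right) \left(-12\right) = 648 - 85 \left(-12\right) = 648 - -1020 = 648 + 1020 = 1668$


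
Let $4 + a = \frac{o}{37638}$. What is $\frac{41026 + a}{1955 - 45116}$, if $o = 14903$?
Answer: $- \frac{1544000939}{1624493718} \approx -0.95045$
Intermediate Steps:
$a = - \frac{135649}{37638}$ ($a = -4 + \frac{14903}{37638} = - \frac{135649}{37638} \approx -3.604$)
$\frac{41026 + a}{1955 - 45116} = \frac{41026 - \frac{135649}{37638}}{1955 - 45116} = \frac{1544000939}{37638 \left(-43161\right)} = \frac{1544000939}{37638} \left(- \frac{1}{43161}\right) = - \frac{1544000939}{1624493718}$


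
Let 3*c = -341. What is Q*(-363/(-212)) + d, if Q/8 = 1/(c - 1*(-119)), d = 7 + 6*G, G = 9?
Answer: 26953/424 ≈ 63.568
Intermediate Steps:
c = -341/3 (c = (⅓)*(-341) = -341/3 ≈ -113.67)
d = 61 (d = 7 + 6*9 = 7 + 54 = 61)
Q = 3/2 (Q = 8/(-341/3 - 1*(-119)) = 8/(-341/3 + 119) = 8/(16/3) = 8*(3/16) = 3/2 ≈ 1.5000)
Q*(-363/(-212)) + d = 3*(-363/(-212))/2 + 61 = 3*(-363*(-1/212))/2 + 61 = (3/2)*(363/212) + 61 = 1089/424 + 61 = 26953/424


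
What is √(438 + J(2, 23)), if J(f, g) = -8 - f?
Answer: 2*√107 ≈ 20.688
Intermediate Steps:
√(438 + J(2, 23)) = √(438 + (-8 - 1*2)) = √(438 + (-8 - 2)) = √(438 - 10) = √428 = 2*√107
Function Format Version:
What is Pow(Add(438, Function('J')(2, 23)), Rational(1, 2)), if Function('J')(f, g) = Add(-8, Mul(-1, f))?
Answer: Mul(2, Pow(107, Rational(1, 2))) ≈ 20.688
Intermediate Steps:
Pow(Add(438, Function('J')(2, 23)), Rational(1, 2)) = Pow(Add(438, Add(-8, Mul(-1, 2))), Rational(1, 2)) = Pow(Add(438, Add(-8, -2)), Rational(1, 2)) = Pow(Add(438, -10), Rational(1, 2)) = Pow(428, Rational(1, 2)) = Mul(2, Pow(107, Rational(1, 2)))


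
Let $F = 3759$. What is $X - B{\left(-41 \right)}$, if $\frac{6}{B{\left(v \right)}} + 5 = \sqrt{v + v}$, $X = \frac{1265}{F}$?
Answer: $\frac{248125}{402213} + \frac{6 i \sqrt{82}}{107} \approx 0.6169 + 0.50778 i$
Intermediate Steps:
$X = \frac{1265}{3759} \approx 0.33653$
$B{\left(v \right)} = \frac{6}{-5 + \sqrt{2} \sqrt{v}}$ ($B{\left(v \right)} = \frac{6}{-5 + \sqrt{v + v}} = \frac{6}{-5 + \sqrt{2 v}} = \frac{6}{-5 + \sqrt{2} \sqrt{v}}$)
$X - B{\left(-41 \right)} = \frac{1265}{3759} - \frac{6}{-5 + \sqrt{2} \sqrt{-41}} = \frac{1265}{3759} - \frac{6}{-5 + \sqrt{2} i \sqrt{41}} = \frac{1265}{3759} - \frac{6}{-5 + i \sqrt{82}}$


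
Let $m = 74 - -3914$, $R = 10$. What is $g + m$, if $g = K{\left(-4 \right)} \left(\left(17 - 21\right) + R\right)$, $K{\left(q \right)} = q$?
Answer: $3964$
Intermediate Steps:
$g = -24$ ($g = - 4 \left(\left(17 - 21\right) + 10\right) = - 4 \left(-4 + 10\right) = \left(-4\right) 6 = -24$)
$m = 3988$ ($m = 74 + 3914 = 3988$)
$g + m = -24 + 3988 = 3964$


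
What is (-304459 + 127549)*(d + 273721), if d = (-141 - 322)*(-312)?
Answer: -73979693070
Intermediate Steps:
d = 144456 (d = -463*(-312) = 144456)
(-304459 + 127549)*(d + 273721) = (-304459 + 127549)*(144456 + 273721) = -176910*418177 = -73979693070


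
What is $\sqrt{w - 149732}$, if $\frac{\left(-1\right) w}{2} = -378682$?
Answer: $4 \sqrt{37977} \approx 779.51$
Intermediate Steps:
$w = 757364$ ($w = \left(-2\right) \left(-378682\right) = 757364$)
$\sqrt{w - 149732} = \sqrt{757364 - 149732} = \sqrt{607632} = 4 \sqrt{37977}$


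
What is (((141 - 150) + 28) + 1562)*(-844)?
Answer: -1334364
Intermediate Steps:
(((141 - 150) + 28) + 1562)*(-844) = ((-9 + 28) + 1562)*(-844) = (19 + 1562)*(-844) = 1581*(-844) = -1334364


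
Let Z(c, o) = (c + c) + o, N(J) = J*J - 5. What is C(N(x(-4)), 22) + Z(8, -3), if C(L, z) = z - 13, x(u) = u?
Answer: 22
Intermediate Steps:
N(J) = -5 + J² (N(J) = J² - 5 = -5 + J²)
C(L, z) = -13 + z
Z(c, o) = o + 2*c (Z(c, o) = 2*c + o = o + 2*c)
C(N(x(-4)), 22) + Z(8, -3) = (-13 + 22) + (-3 + 2*8) = 9 + (-3 + 16) = 9 + 13 = 22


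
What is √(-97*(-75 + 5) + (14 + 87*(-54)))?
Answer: 9*√26 ≈ 45.891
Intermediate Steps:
√(-97*(-75 + 5) + (14 + 87*(-54))) = √(-97*(-70) + (14 - 4698)) = √(6790 - 4684) = √2106 = 9*√26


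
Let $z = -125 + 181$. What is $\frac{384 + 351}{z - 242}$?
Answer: $- \frac{245}{62} \approx -3.9516$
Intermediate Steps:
$z = 56$
$\frac{384 + 351}{z - 242} = \frac{384 + 351}{56 - 242} = \frac{735}{-186} = 735 \left(- \frac{1}{186}\right) = - \frac{245}{62}$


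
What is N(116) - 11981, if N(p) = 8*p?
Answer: -11053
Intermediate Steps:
N(116) - 11981 = 8*116 - 11981 = 928 - 11981 = -11053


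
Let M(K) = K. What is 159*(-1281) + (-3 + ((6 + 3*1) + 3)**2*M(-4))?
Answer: -204258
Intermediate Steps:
159*(-1281) + (-3 + ((6 + 3*1) + 3)**2*M(-4)) = 159*(-1281) + (-3 + ((6 + 3*1) + 3)**2*(-4)) = -203679 + (-3 + ((6 + 3) + 3)**2*(-4)) = -203679 + (-3 + (9 + 3)**2*(-4)) = -203679 + (-3 + 12**2*(-4)) = -203679 + (-3 + 144*(-4)) = -203679 + (-3 - 576) = -203679 - 579 = -204258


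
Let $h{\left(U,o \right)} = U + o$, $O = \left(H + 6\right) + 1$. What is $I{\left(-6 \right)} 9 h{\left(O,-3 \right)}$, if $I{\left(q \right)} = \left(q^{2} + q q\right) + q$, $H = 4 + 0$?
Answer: $4752$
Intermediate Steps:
$H = 4$
$I{\left(q \right)} = q + 2 q^{2}$ ($I{\left(q \right)} = \left(q^{2} + q^{2}\right) + q = 2 q^{2} + q = q + 2 q^{2}$)
$O = 11$ ($O = \left(4 + 6\right) + 1 = 10 + 1 = 11$)
$I{\left(-6 \right)} 9 h{\left(O,-3 \right)} = - 6 \left(1 + 2 \left(-6\right)\right) 9 \left(11 - 3\right) = - 6 \left(1 - 12\right) 9 \cdot 8 = \left(-6\right) \left(-11\right) 9 \cdot 8 = 66 \cdot 9 \cdot 8 = 594 \cdot 8 = 4752$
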